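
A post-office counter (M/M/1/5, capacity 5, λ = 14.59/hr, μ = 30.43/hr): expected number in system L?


ρ = 14.59/30.43 = 0.4795
L = ρ[1 − (K+1)ρ^K + Kρ^(K+1)] / [(1−ρ)(1−ρ^(K+1))]
Numerator: 0.4795·(1 − 6·0.025338 + 5·0.012148) = 0.435694
Denominator: (0.5205)·(0.987852) = 0.514215
L = 0.435694/0.514215 = 0.8473

Final: 0.8473


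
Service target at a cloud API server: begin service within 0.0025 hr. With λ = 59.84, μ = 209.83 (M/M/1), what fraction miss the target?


ρ = 59.84/209.83 = 0.2852
P(Wq > t) = ρ·e^{−(μ−λ)t} = 0.2852·e^{−0.3750}
= 0.2852·0.687306 = 0.196008

Final: 0.196008


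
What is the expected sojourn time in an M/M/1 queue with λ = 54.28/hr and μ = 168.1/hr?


W = 1/(μ−λ) = 1/(168.1 − 54.28) = 1/113.82 = 0.008786 hr

Final: 0.008786 hr


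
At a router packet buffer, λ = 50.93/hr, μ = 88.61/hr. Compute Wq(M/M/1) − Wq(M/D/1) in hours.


ρ = 50.93/88.61 = 0.5748
Wq(M/M/1) = ρ/(μ−λ) = 0.5748/37.68 = 0.01525 hr
Wq(M/D/1) = ρ/(2(μ−λ)) = 0.007627 hr
Savings = 0.01525 − 0.007627 = 0.007627 hr

Final: 0.007627 hr


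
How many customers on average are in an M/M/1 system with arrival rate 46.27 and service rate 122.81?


ρ = λ/μ = 46.27/122.81 = 0.3768
L = ρ/(1−ρ) = 0.3768/(1 − 0.3768) = 0.3768/0.6232 = 0.6045

Final: 0.6045


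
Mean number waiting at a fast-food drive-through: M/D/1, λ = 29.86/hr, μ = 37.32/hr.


ρ = 29.86/37.32 = 0.8001
M/D/1: Lq = ρ²/(2(1−ρ)) = 0.6402/(2·0.1999) = 1.60129

Final: 1.60129


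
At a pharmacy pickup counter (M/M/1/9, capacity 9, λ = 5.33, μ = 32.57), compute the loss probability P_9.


ρ = λ/μ = 5.33/32.57 = 0.1636
P_K = (1−ρ)ρ^K/(1−ρ^(K+1)) = (0.8364·0.00000008418)/(1 − 0.00000001378)
= 0.00000007040/1.000000 = 0.00000007040

Final: 0.00000007040


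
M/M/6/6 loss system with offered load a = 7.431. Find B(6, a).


B(c,a) = (a^c/c!) / Σ_{k=0}^{c} a^k/k!
a^6/6! = 233.857375
Σ terms (k=0..6): 1.00000 + 7.43100 + 27.60988 + 68.38967 + 127.05092 + 188.82307 + 233.85738 = 654.161920
B = 233.857375/654.161920 = 0.357492

Final: 0.357492


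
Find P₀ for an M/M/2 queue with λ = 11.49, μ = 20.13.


a = λ/μ = 11.49/20.13 = 0.5708; ρ = a/c = 0.2854
Σ_{k=0}^{1} a^k/k! (terms k=0..1) = 1.00000 + 0.57079 = 1.57079
Tail: a^2/(2!(1−ρ)) = 0.32580/(2·0.7146) = 0.22796
P₀ = 1/(1.57079 + 0.22796) = 1/1.79875 = 0.555942

Final: 0.555942


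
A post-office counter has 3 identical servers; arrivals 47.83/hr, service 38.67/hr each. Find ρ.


ρ = λ/(cμ) = 47.83/(3·38.67) = 47.83/116.01 = 0.4123

Final: 0.4123


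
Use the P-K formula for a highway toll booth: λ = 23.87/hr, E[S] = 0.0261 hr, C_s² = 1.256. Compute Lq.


ρ = λ·E[S] = 23.87·0.0261 = 0.6230
Lq = ρ²(1+C_s²)/(2(1−ρ)) = 0.3881·(1+1.256)/(2·0.3770)
= 0.3881·2.2560/0.7540 = 1.16135

Final: 1.16135


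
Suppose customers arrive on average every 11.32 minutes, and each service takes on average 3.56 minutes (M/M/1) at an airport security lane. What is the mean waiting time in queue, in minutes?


λ = 60/11.32 = 5.3004 /hr
μ = 60/3.56 = 16.8539 /hr
ρ = λ/μ = 5.3004/16.8539 = 0.3145
Wq = ρ/(μ−λ) = 0.3145/(16.8539−5.3004) = 0.02722 hr
In minutes: 0.02722·60 = 1.633 min

Final: 1.633 min


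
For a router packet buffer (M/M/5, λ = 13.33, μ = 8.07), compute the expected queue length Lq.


a = λ/μ = 1.6518; ρ = a/5 = 0.3304
P₀ = 0.191192
Lq = P₀·a^c·ρ / (c!·(1−ρ)²) = 0.191192·12.29654·0.3304/(120·0.44842)
= 0.01443

Final: 0.01443


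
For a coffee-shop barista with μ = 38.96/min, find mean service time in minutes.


Mean service time = 1/μ = 1/38.96 minute = 0.02567 minute
In minutes: 0.02567 × 1 = 0.02567 min

Final: 0.02567 min


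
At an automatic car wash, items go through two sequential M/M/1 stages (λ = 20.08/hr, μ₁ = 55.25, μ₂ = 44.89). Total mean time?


Each node sees arrival rate λ = 20.08/hr (tandem ⇒ throughput preserved).
W₁ = 1/(μ₁−λ) = 1/(55.25−20.08) = 0.02843 hr
W₂ = 1/(μ₂−λ) = 1/(44.89−20.08) = 0.04031 hr
W_total = W₁ + W₂ = 0.02843 + 0.04031 = 0.06874 hr

Final: 0.06874 hr


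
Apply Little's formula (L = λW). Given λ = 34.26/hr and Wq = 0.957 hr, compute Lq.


Lq = λWq = 34.26·0.957 = 32.7868

Final: 32.7868


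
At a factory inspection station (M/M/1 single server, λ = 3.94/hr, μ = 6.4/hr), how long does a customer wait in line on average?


ρ = 3.94/6.4 = 0.6156
Wq = ρ/(μ−λ) = 0.6156/(6.4 − 3.94) = 0.6156/2.46 = 0.2503 hr

Final: 0.2503 hr


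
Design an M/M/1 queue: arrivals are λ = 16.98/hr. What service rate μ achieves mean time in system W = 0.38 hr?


W = 1/(μ−λ) ⇒ μ − λ = 1/W = 1/0.38 = 2.6316
μ = λ + 1/W = 16.98 + 2.6316 = 19.6116 per hr

Final: 19.6116 /hr


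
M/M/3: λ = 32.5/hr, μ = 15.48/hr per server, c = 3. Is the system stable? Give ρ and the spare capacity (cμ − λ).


Total capacity cμ = 3·15.48 = 46.44/hr
ρ = λ/(cμ) = 32.5/46.44 = 0.6998
Stable ⇔ ρ < 1: YES
Spare capacity = cμ − λ = 46.44 − 32.5 = 13.94/hr

Final: ρ = 0.6998; stable; margin = 13.94/hr


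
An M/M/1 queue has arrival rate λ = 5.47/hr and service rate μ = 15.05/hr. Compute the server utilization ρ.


ρ = λ/μ = 5.47/15.05 = 0.3635

Final: 0.3635


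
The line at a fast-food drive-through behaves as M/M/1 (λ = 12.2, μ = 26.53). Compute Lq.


ρ = 12.2/26.53 = 0.4599
Lq = ρ²/(1−ρ) = 0.2115/0.5401 = 0.3915

Final: 0.3915


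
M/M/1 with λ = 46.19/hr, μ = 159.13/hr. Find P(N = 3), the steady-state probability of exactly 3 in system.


ρ = 46.19/159.13 = 0.2903
P_n = (1−ρ)·ρ^n = (1 − 0.2903)·0.2903^3 = 0.7097·0.024456 = 0.017357

Final: 0.017357


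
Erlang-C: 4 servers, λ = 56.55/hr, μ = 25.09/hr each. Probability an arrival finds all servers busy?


a = λ/μ = 2.2539; ρ = a/4 = 0.5635
P₀ = 0.098373 (from M/M/c formula)
C(c,a) = [a^c/(c!(1−ρ))]·P₀ = [25.80642/(24·0.4365)]·0.098373
= 2.46322·0.098373 = 0.242314

Final: 0.242314


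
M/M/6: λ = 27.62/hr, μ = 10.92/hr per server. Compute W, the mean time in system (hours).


a = 2.5293; ρ = 0.4216; P₀ = 0.079231
Lq = P₀·a^c·ρ/(c!(1−ρ)²) = 0.03630
Wq = Lq/λ = 0.03630/27.62 = 0.001314 hr
W = Wq + 1/μ = 0.001314 + 0.09158 = 0.09289 hr

Final: 0.09289 hr


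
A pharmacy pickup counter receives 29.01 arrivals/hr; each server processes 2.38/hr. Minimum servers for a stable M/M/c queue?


Stability requires cμ > λ ⇔ c > λ/μ.
λ/μ = 29.01/2.38 = 12.1891
Minimum integer c = ⌊12.1891⌋ + 1 = 13
Check: 13·2.38 = 30.94 > 29.01, while 12·2.38 = 28.56 ≤ 29.01

Final: 13 servers


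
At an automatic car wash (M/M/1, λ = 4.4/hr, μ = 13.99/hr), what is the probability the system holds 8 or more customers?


ρ = 4.4/13.99 = 0.3145
P(N ≥ n) = ρ^n = 0.3145^8 = 0.00009574

Final: 0.00009574


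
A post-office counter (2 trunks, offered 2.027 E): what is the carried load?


B(2,2.027) = 0.404294 (Erlang-B)
Carried load = a(1 − B) = 2.027·(1 − 0.404294) = 2.027·0.595706 = 1.2075 E

Final: 1.2075 Erlangs


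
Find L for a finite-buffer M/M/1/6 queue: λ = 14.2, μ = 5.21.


ρ = 14.2/5.21 = 2.7255
L = ρ[1 − (K+1)ρ^K + Kρ^(K+1)] / [(1−ρ)(1−ρ^(K+1))]
Numerator: 2.7255·(1 − 7·409.924359 + 6·1117.260250) = 10452.647212
Denominator: (-1.7255)·(-1116.260250) = 1926.138128
L = 10452.647212/1926.138128 = 5.4267

Final: 5.4267


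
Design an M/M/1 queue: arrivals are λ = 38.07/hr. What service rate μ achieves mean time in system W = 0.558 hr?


W = 1/(μ−λ) ⇒ μ − λ = 1/W = 1/0.558 = 1.7921
μ = λ + 1/W = 38.07 + 1.7921 = 39.8621 per hr

Final: 39.8621 /hr


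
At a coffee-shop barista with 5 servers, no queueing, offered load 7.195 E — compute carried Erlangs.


B(5,7.195) = 0.436043 (Erlang-B)
Carried load = a(1 − B) = 7.195·(1 − 0.436043) = 7.195·0.563957 = 4.0577 E

Final: 4.0577 Erlangs


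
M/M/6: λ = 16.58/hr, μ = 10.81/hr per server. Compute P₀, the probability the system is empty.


a = λ/μ = 16.58/10.81 = 1.5338; ρ = a/c = 0.2556
Σ_{k=0}^{5} a^k/k! (terms k=0..5) = 1.00000 + 1.53377 + 1.17622 + 0.60135 + 0.23058 + 0.07073 = 4.61264
Tail: a^6/(6!(1−ρ)) = 13.01826/(720·0.7444) = 0.02429
P₀ = 1/(4.61264 + 0.02429) = 1/4.63693 = 0.215660

Final: 0.215660


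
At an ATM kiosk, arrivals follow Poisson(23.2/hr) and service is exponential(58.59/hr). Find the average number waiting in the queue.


ρ = 23.2/58.59 = 0.3960
Lq = ρ²/(1−ρ) = 0.1568/0.6040 = 0.2596

Final: 0.2596


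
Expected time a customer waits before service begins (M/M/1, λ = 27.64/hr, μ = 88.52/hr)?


ρ = 27.64/88.52 = 0.3122
Wq = ρ/(μ−λ) = 0.3122/(88.52 − 27.64) = 0.3122/60.88 = 0.005129 hr

Final: 0.005129 hr


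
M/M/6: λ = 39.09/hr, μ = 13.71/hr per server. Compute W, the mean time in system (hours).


a = 2.8512; ρ = 0.4752; P₀ = 0.057063
Lq = P₀·a^c·ρ/(c!(1−ρ)²) = 0.07346
Wq = Lq/λ = 0.07346/39.09 = 0.001879 hr
W = Wq + 1/μ = 0.001879 + 0.07294 = 0.07482 hr

Final: 0.07482 hr


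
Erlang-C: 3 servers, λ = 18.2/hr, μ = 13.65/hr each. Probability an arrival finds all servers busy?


a = λ/μ = 1.3333; ρ = a/3 = 0.4444
P₀ = 0.254237 (from M/M/c formula)
C(c,a) = [a^c/(c!(1−ρ))]·P₀ = [2.37037/(6·0.5556)]·0.254237
= 0.71111·0.254237 = 0.180791

Final: 0.180791


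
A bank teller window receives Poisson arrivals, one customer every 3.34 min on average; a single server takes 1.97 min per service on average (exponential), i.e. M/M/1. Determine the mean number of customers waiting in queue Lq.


λ = 60/3.34 = 17.9641 /hr
μ = 60/1.97 = 30.4569 /hr
ρ = λ/μ = 17.9641/30.4569 = 0.5898
Lq = ρ²/(1−ρ) = 0.3479/0.4102 = 0.8481

Final: 0.8481


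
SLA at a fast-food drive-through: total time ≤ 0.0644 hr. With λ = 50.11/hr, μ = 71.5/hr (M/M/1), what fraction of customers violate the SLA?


W ~ Exponential(μ−λ) for M/M/1.
μ − λ = 71.5 − 50.11 = 21.3900
P(W > t) = e^{−(μ−λ)t} = e^{−1.3775} = 0.252204

Final: 0.252204


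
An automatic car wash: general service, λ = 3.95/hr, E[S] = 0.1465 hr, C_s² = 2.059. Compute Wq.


ρ = λ·E[S] = 3.95·0.1465 = 0.5787
E[S²] = E[S]²(1+C_s²) = 0.1465²·(1+2.059) = 0.065653
Wq = λ·E[S²]/(2(1−ρ)) = 3.95·0.065653/(2·0.4213) = 0.30775 hr

Final: 0.30775 hr


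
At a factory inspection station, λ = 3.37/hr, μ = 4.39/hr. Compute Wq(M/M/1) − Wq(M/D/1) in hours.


ρ = 3.37/4.39 = 0.7677
Wq(M/M/1) = ρ/(μ−λ) = 0.7677/1.02 = 0.75260 hr
Wq(M/D/1) = ρ/(2(μ−λ)) = 0.37630 hr
Savings = 0.75260 − 0.37630 = 0.37630 hr

Final: 0.37630 hr


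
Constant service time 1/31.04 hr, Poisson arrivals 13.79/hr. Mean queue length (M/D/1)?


ρ = 13.79/31.04 = 0.4443
M/D/1: Lq = ρ²/(2(1−ρ)) = 0.1974/(2·0.5557) = 0.17758

Final: 0.17758


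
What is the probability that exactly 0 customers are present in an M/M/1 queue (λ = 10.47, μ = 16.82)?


ρ = 10.47/16.82 = 0.6225
P_n = (1−ρ)·ρ^n = (1 − 0.6225)·0.6225^0 = 0.3775·1.000000 = 0.377527

Final: 0.377527


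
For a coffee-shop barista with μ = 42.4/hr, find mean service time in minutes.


Mean service time = 1/μ = 1/42.4 hour = 0.02358 hour
In minutes: 0.02358 × 60 = 1.4151 min

Final: 1.4151 min


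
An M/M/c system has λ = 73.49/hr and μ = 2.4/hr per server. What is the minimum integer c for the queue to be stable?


Stability requires cμ > λ ⇔ c > λ/μ.
λ/μ = 73.49/2.4 = 30.6208
Minimum integer c = ⌊30.6208⌋ + 1 = 31
Check: 31·2.4 = 74.40 > 73.49, while 30·2.4 = 72.00 ≤ 73.49

Final: 31 servers


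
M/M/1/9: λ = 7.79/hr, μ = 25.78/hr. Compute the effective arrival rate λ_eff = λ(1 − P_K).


ρ = 0.3022; P_K = (1−ρ)ρ^9/(1−ρ^10) = 0.00001466
λ_eff = λ(1 − P_K) = 7.79·(1 − 0.00001466) = 7.79·0.999985 = 7.7899 /hr

Final: 7.7899 /hr


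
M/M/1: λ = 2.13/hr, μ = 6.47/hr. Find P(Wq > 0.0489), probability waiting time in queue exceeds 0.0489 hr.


ρ = 2.13/6.47 = 0.3292
P(Wq > t) = ρ·e^{−(μ−λ)t} = 0.3292·e^{−0.2122}
= 0.3292·0.808782 = 0.266260

Final: 0.266260


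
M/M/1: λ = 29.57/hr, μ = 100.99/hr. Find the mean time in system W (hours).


W = 1/(μ−λ) = 1/(100.99 − 29.57) = 1/71.42 = 0.01400 hr

Final: 0.01400 hr


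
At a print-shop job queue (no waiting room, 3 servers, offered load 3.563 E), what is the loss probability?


B(c,a) = (a^c/c!) / Σ_{k=0}^{c} a^k/k!
a^3/3! = 7.538696
Σ terms (k=0..3): 1.00000 + 3.56300 + 6.34748 + 7.53870 = 18.449180
B = 7.538696/18.449180 = 0.408620

Final: 0.408620


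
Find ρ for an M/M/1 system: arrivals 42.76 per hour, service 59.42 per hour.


ρ = λ/μ = 42.76/59.42 = 0.7196

Final: 0.7196


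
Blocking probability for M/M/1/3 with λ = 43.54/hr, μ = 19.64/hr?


ρ = λ/μ = 43.54/19.64 = 2.2169
P_K = (1−ρ)ρ^K/(1−ρ^(K+1)) = (-1.2169·10.895341)/(1 − 24.153928)
= -13.258587/-23.153928 = 0.572628

Final: 0.572628


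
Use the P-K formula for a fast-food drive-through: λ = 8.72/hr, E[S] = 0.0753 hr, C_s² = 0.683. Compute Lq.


ρ = λ·E[S] = 8.72·0.0753 = 0.6566
Lq = ρ²(1+C_s²)/(2(1−ρ)) = 0.4311·(1+0.683)/(2·0.3434)
= 0.4311·1.6830/0.6868 = 1.05657

Final: 1.05657


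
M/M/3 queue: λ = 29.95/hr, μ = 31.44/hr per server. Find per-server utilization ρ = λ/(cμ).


ρ = λ/(cμ) = 29.95/(3·31.44) = 29.95/94.32 = 0.3175

Final: 0.3175


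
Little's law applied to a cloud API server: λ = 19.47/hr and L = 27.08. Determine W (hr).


W = L/λ = 27.08/19.47 = 1.3909 hr

Final: 1.3909 hr


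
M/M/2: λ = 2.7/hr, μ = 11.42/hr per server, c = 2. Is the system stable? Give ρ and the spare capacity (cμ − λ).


Total capacity cμ = 2·11.42 = 22.84/hr
ρ = λ/(cμ) = 2.7/22.84 = 0.1182
Stable ⇔ ρ < 1: YES
Spare capacity = cμ − λ = 22.84 − 2.7 = 20.14/hr

Final: ρ = 0.1182; stable; margin = 20.14/hr


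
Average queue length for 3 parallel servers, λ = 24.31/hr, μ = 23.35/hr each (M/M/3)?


a = λ/μ = 1.0411; ρ = a/3 = 0.3470
P₀ = 0.348297
Lq = P₀·a^c·ρ / (c!·(1−ρ)²) = 0.348297·1.12848·0.3470/(6·0.42636)
= 0.05332

Final: 0.05332


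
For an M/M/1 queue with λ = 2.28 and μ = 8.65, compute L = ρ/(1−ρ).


ρ = λ/μ = 2.28/8.65 = 0.2636
L = ρ/(1−ρ) = 0.2636/(1 − 0.2636) = 0.2636/0.7364 = 0.3579

Final: 0.3579


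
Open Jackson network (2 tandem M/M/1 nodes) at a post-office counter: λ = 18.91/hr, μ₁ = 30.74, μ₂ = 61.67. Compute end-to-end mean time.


Each node sees arrival rate λ = 18.91/hr (tandem ⇒ throughput preserved).
W₁ = 1/(μ₁−λ) = 1/(30.74−18.91) = 0.08453 hr
W₂ = 1/(μ₂−λ) = 1/(61.67−18.91) = 0.02339 hr
W_total = W₁ + W₂ = 0.08453 + 0.02339 = 0.10792 hr

Final: 0.10792 hr


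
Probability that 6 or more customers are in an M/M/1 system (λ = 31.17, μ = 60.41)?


ρ = 31.17/60.41 = 0.5160
P(N ≥ n) = ρ^n = 0.5160^6 = 0.018870

Final: 0.018870


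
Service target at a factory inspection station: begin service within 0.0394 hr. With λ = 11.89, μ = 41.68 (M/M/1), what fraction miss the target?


ρ = 11.89/41.68 = 0.2853
P(Wq > t) = ρ·e^{−(μ−λ)t} = 0.2853·e^{−1.1737}
= 0.2853·0.309213 = 0.088209

Final: 0.088209


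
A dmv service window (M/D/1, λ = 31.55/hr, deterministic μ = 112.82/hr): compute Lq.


ρ = 31.55/112.82 = 0.2796
M/D/1: Lq = ρ²/(2(1−ρ)) = 0.07820/(2·0.7204) = 0.05428

Final: 0.05428


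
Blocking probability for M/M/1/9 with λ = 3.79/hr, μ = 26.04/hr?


ρ = λ/μ = 3.79/26.04 = 0.1455
P_K = (1−ρ)ρ^K/(1−ρ^(K+1)) = (0.8545·0.00000002931)/(1 − 0.000000004266)
= 0.00000002504/1.000000 = 0.00000002504

Final: 0.00000002504


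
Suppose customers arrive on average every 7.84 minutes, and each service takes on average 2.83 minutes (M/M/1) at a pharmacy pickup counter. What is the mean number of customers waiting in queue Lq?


λ = 60/7.84 = 7.6531 /hr
μ = 60/2.83 = 21.2014 /hr
ρ = λ/μ = 7.6531/21.2014 = 0.3610
Lq = ρ²/(1−ρ) = 0.1303/0.6390 = 0.2039

Final: 0.2039


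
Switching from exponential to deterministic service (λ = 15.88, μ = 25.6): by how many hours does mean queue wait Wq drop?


ρ = 15.88/25.6 = 0.6203
Wq(M/M/1) = ρ/(μ−λ) = 0.6203/9.72 = 0.06382 hr
Wq(M/D/1) = ρ/(2(μ−λ)) = 0.03191 hr
Savings = 0.06382 − 0.03191 = 0.03191 hr

Final: 0.03191 hr


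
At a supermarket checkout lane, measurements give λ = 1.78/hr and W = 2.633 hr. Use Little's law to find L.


L = λW = 1.78·2.633 = 4.6867

Final: 4.6867


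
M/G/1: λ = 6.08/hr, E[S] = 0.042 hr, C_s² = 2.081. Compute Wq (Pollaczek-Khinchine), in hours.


ρ = λ·E[S] = 6.08·0.042 = 0.2554
E[S²] = E[S]²(1+C_s²) = 0.042²·(1+2.081) = 0.005435
Wq = λ·E[S²]/(2(1−ρ)) = 6.08·0.005435/(2·0.7446) = 0.02219 hr

Final: 0.02219 hr


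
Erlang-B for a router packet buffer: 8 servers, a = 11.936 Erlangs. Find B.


B(c,a) = (a^c/c!) / Σ_{k=0}^{c} a^k/k!
a^8/8! = 10217.624956
Σ terms (k=0..8): 1.00000 + 11.93600 + 71.23405 + 283.41653 + 845.71493 + 2018.89069 + 4016.24654 + 6848.27410 + 10217.62496 = 24314.337793
B = 10217.624956/24314.337793 = 0.420230

Final: 0.420230


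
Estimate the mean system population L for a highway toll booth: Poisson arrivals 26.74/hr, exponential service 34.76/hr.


ρ = λ/μ = 26.74/34.76 = 0.7693
L = ρ/(1−ρ) = 0.7693/(1 − 0.7693) = 0.7693/0.2307 = 3.3342

Final: 3.3342


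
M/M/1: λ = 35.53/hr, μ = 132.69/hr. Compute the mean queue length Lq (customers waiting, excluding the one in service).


ρ = 35.53/132.69 = 0.2678
Lq = ρ²/(1−ρ) = 0.07170/0.7322 = 0.09792

Final: 0.09792


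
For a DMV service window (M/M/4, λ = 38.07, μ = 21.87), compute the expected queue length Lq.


a = λ/μ = 1.7407; ρ = a/4 = 0.4352
P₀ = 0.172048
Lq = P₀·a^c·ρ / (c!·(1−ρ)²) = 0.172048·9.18198·0.4352/(24·0.31902)
= 0.08979

Final: 0.08979


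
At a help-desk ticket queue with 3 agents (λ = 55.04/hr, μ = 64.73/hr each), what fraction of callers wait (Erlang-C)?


a = λ/μ = 0.8503; ρ = a/3 = 0.2834
P₀ = 0.424665 (from M/M/c formula)
C(c,a) = [a^c/(c!(1−ρ))]·P₀ = [0.61478/(6·0.7166)]·0.424665
= 0.14299·0.424665 = 0.060724

Final: 0.060724


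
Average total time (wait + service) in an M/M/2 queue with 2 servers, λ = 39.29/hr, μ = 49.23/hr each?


a = 0.7981; ρ = 0.3990; P₀ = 0.429546
Lq = P₀·a^c·ρ/(c!(1−ρ)²) = 0.15116
Wq = Lq/λ = 0.15116/39.29 = 0.003847 hr
W = Wq + 1/μ = 0.003847 + 0.02031 = 0.02416 hr

Final: 0.02416 hr


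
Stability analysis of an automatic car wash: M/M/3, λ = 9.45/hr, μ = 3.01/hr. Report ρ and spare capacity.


Total capacity cμ = 3·3.01 = 9.03/hr
ρ = λ/(cμ) = 9.45/9.03 = 1.0465
Stable ⇔ ρ < 1: NO
Spare capacity = cμ − λ = 9.03 − 9.45 = -0.42/hr

Final: ρ = 1.0465; unstable; margin = -0.42/hr


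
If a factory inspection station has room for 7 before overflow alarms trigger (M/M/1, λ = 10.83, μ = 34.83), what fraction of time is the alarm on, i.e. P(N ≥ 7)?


ρ = 10.83/34.83 = 0.3109
P(N ≥ n) = ρ^n = 0.3109^7 = 0.0002810

Final: 0.0002810


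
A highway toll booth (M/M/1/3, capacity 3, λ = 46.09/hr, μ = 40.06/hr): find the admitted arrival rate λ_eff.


ρ = 1.1505; P_K = (1−ρ)ρ^3/(1−ρ^4) = 0.304763
λ_eff = λ(1 − P_K) = 46.09·(1 − 0.304763) = 46.09·0.695237 = 32.0435 /hr

Final: 32.0435 /hr


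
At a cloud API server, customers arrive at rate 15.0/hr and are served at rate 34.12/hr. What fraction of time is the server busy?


ρ = λ/μ = 15.0/34.12 = 0.4396

Final: 0.4396


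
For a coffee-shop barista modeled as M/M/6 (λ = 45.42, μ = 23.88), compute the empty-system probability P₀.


a = λ/μ = 45.42/23.88 = 1.9020; ρ = a/c = 0.3170
Σ_{k=0}^{5} a^k/k! (terms k=0..5) = 1.00000 + 1.90201 + 1.80882 + 1.14680 + 0.54531 + 0.20744 = 6.61037
Tail: a^6/(6!(1−ρ)) = 47.34530/(720·0.6830) = 0.09628
P₀ = 1/(6.61037 + 0.09628) = 1/6.70665 = 0.149106

Final: 0.149106


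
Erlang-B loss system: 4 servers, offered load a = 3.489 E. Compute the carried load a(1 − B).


B(4,3.489) = 0.259116 (Erlang-B)
Carried load = a(1 − B) = 3.489·(1 − 0.259116) = 3.489·0.740884 = 2.5849 E

Final: 2.5849 Erlangs


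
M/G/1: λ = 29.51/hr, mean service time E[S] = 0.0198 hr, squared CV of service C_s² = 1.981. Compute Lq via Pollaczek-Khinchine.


ρ = λ·E[S] = 29.51·0.0198 = 0.5843
Lq = ρ²(1+C_s²)/(2(1−ρ)) = 0.3414·(1+1.981)/(2·0.4157)
= 0.3414·2.9810/0.8314 = 1.22410

Final: 1.22410


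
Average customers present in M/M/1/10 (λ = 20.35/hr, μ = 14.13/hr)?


ρ = 20.35/14.13 = 1.4402
L = ρ[1 − (K+1)ρ^K + Kρ^(K+1)] / [(1−ρ)(1−ρ^(K+1))]
Numerator: 1.4402·(1 − 11·38.390389 + 10·55.289768) = 189.534972
Denominator: (-0.4402)·(-54.289768) = 23.898256
L = 189.534972/23.898256 = 7.9309

Final: 7.9309


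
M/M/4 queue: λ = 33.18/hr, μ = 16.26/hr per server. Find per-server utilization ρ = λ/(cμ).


ρ = λ/(cμ) = 33.18/(4·16.26) = 33.18/65.04 = 0.5101

Final: 0.5101


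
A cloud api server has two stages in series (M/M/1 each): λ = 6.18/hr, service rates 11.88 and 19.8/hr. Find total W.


Each node sees arrival rate λ = 6.18/hr (tandem ⇒ throughput preserved).
W₁ = 1/(μ₁−λ) = 1/(11.88−6.18) = 0.17544 hr
W₂ = 1/(μ₂−λ) = 1/(19.8−6.18) = 0.07342 hr
W_total = W₁ + W₂ = 0.17544 + 0.07342 = 0.24886 hr

Final: 0.24886 hr


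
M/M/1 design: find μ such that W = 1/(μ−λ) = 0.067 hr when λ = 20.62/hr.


W = 1/(μ−λ) ⇒ μ − λ = 1/W = 1/0.067 = 14.9254
μ = λ + 1/W = 20.62 + 14.9254 = 35.5454 per hr

Final: 35.5454 /hr


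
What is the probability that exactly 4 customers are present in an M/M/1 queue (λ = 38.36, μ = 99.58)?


ρ = 38.36/99.58 = 0.3852
P_n = (1−ρ)·ρ^n = (1 − 0.3852)·0.3852^4 = 0.6148·0.022020 = 0.013538

Final: 0.013538


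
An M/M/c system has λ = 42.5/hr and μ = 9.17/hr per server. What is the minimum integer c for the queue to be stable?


Stability requires cμ > λ ⇔ c > λ/μ.
λ/μ = 42.5/9.17 = 4.6347
Minimum integer c = ⌊4.6347⌋ + 1 = 5
Check: 5·9.17 = 45.85 > 42.5, while 4·9.17 = 36.68 ≤ 42.5

Final: 5 servers


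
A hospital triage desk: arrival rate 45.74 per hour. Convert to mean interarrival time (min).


Mean interarrival time = 1/λ = 1/45.74 hour = 0.02186 hour
In minutes: 0.02186 × 60 = 1.3118 min

Final: 1.3118 min


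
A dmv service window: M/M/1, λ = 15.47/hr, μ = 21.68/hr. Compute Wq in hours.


ρ = 15.47/21.68 = 0.7136
Wq = ρ/(μ−λ) = 0.7136/(21.68 − 15.47) = 0.7136/6.21 = 0.1149 hr

Final: 0.1149 hr


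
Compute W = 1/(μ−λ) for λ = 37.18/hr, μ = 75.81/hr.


W = 1/(μ−λ) = 1/(75.81 − 37.18) = 1/38.63 = 0.02589 hr

Final: 0.02589 hr


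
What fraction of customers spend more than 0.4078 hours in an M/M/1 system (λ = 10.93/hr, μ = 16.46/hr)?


W ~ Exponential(μ−λ) for M/M/1.
μ − λ = 16.46 − 10.93 = 5.5300
P(W > t) = e^{−(μ−λ)t} = e^{−2.2551} = 0.104859

Final: 0.104859


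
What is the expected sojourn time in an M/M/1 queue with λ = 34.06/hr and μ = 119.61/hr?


W = 1/(μ−λ) = 1/(119.61 − 34.06) = 1/85.55 = 0.01169 hr

Final: 0.01169 hr


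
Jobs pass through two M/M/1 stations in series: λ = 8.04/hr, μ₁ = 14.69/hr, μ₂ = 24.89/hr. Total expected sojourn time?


Each node sees arrival rate λ = 8.04/hr (tandem ⇒ throughput preserved).
W₁ = 1/(μ₁−λ) = 1/(14.69−8.04) = 0.15038 hr
W₂ = 1/(μ₂−λ) = 1/(24.89−8.04) = 0.05935 hr
W_total = W₁ + W₂ = 0.15038 + 0.05935 = 0.20972 hr

Final: 0.20972 hr


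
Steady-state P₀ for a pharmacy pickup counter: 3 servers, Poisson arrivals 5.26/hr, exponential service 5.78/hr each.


a = λ/μ = 5.26/5.78 = 0.9100; ρ = a/c = 0.3033
Σ_{k=0}^{2} a^k/k! (terms k=0..2) = 1.00000 + 0.91003 + 0.41408 = 2.32412
Tail: a^3/(3!(1−ρ)) = 0.75366/(6·0.6967) = 0.18030
P₀ = 1/(2.32412 + 0.18030) = 1/2.50442 = 0.399294

Final: 0.399294


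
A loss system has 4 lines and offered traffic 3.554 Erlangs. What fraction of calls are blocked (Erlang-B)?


B(c,a) = (a^c/c!) / Σ_{k=0}^{c} a^k/k!
a^4/4! = 6.647502
Σ terms (k=0..4): 1.00000 + 3.55400 + 6.31546 + 7.48171 + 6.64750 = 24.998672
B = 6.647502/24.998672 = 0.265914

Final: 0.265914


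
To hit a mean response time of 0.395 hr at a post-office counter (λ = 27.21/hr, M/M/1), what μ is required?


W = 1/(μ−λ) ⇒ μ − λ = 1/W = 1/0.395 = 2.5316
μ = λ + 1/W = 27.21 + 2.5316 = 29.7416 per hr

Final: 29.7416 /hr


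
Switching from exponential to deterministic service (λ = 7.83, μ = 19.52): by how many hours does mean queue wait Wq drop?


ρ = 7.83/19.52 = 0.4011
Wq(M/M/1) = ρ/(μ−λ) = 0.4011/11.69 = 0.03431 hr
Wq(M/D/1) = ρ/(2(μ−λ)) = 0.01716 hr
Savings = 0.03431 − 0.01716 = 0.01716 hr

Final: 0.01716 hr


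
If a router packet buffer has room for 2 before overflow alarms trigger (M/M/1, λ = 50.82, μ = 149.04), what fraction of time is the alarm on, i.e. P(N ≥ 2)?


ρ = 50.82/149.04 = 0.3410
P(N ≥ n) = ρ^n = 0.3410^2 = 0.116269

Final: 0.116269


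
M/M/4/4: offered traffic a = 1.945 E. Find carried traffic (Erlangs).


B(4,1.945) = 0.089547 (Erlang-B)
Carried load = a(1 − B) = 1.945·(1 − 0.089547) = 1.945·0.910453 = 1.7708 E

Final: 1.7708 Erlangs


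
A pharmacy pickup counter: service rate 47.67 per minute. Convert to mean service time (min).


Mean service time = 1/μ = 1/47.67 minute = 0.02098 minute
In minutes: 0.02098 × 1 = 0.02098 min

Final: 0.02098 min


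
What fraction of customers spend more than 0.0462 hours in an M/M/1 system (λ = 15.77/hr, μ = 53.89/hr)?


W ~ Exponential(μ−λ) for M/M/1.
μ − λ = 53.89 − 15.77 = 38.1200
P(W > t) = e^{−(μ−λ)t} = e^{−1.7611} = 0.171848

Final: 0.171848


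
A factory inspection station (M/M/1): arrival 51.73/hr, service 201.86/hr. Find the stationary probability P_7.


ρ = 51.73/201.86 = 0.2563
P_n = (1−ρ)·ρ^n = (1 − 0.2563)·0.2563^7 = 0.7437·0.00007258 = 0.00005398

Final: 0.00005398


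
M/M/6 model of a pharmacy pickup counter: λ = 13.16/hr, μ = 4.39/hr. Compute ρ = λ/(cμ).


ρ = λ/(cμ) = 13.16/(6·4.39) = 13.16/26.34 = 0.4996

Final: 0.4996


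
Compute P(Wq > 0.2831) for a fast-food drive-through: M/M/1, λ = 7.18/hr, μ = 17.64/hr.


ρ = 7.18/17.64 = 0.4070
P(Wq > t) = ρ·e^{−(μ−λ)t} = 0.4070·e^{−2.9612}
= 0.4070·0.051755 = 0.021066

Final: 0.021066


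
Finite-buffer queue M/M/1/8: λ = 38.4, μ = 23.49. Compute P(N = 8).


ρ = λ/μ = 38.4/23.49 = 1.6347
P_K = (1−ρ)ρ^K/(1−ρ^(K+1)) = (-0.6347·51.001818)/(1 − 83.374620)
= -32.372802/-82.374620 = 0.392995

Final: 0.392995


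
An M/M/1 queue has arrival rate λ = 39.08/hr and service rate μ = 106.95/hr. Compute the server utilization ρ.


ρ = λ/μ = 39.08/106.95 = 0.3654

Final: 0.3654


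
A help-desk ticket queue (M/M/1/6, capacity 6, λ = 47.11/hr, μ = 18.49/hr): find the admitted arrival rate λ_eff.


ρ = 2.5479; P_K = (1−ρ)ρ^6/(1−ρ^7) = 0.608387
λ_eff = λ(1 − P_K) = 47.11·(1 − 0.608387) = 47.11·0.391613 = 18.4489 /hr

Final: 18.4489 /hr


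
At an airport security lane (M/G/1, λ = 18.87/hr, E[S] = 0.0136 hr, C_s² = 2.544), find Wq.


ρ = λ·E[S] = 18.87·0.0136 = 0.2566
E[S²] = E[S]²(1+C_s²) = 0.0136²·(1+2.544) = 0.0006555
Wq = λ·E[S²]/(2(1−ρ)) = 18.87·0.0006555/(2·0.7434) = 0.008320 hr

Final: 0.008320 hr


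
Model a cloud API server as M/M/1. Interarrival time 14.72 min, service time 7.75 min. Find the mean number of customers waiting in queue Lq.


λ = 60/14.72 = 4.0761 /hr
μ = 60/7.75 = 7.7419 /hr
ρ = λ/μ = 4.0761/7.7419 = 0.5265
Lq = ρ²/(1−ρ) = 0.2772/0.4735 = 0.5854

Final: 0.5854


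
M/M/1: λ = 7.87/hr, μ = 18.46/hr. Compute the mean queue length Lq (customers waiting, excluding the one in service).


ρ = 7.87/18.46 = 0.4263
Lq = ρ²/(1−ρ) = 0.1818/0.5737 = 0.3168

Final: 0.3168


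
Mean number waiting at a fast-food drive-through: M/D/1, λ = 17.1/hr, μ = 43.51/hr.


ρ = 17.1/43.51 = 0.3930
M/D/1: Lq = ρ²/(2(1−ρ)) = 0.1545/(2·0.6070) = 0.12723

Final: 0.12723


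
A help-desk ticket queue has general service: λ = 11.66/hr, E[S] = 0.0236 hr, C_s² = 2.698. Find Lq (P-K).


ρ = λ·E[S] = 11.66·0.0236 = 0.2752
Lq = ρ²(1+C_s²)/(2(1−ρ)) = 0.07572·(1+2.698)/(2·0.7248)
= 0.07572·3.6980/1.4496 = 0.19316

Final: 0.19316


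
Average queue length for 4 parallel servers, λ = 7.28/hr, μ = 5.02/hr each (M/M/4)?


a = λ/μ = 1.4502; ρ = a/4 = 0.3625
P₀ = 0.232604
Lq = P₀·a^c·ρ / (c!·(1−ρ)²) = 0.232604·4.42294·0.3625/(24·0.40634)
= 0.03825

Final: 0.03825


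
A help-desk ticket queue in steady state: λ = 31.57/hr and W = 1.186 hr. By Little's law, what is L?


L = λW = 31.57·1.186 = 37.4420

Final: 37.4420


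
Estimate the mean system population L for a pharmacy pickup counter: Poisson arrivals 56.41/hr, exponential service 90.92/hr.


ρ = λ/μ = 56.41/90.92 = 0.6204
L = ρ/(1−ρ) = 0.6204/(1 − 0.6204) = 0.6204/0.3796 = 1.6346

Final: 1.6346


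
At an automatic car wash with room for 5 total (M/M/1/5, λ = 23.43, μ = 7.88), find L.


ρ = 23.43/7.88 = 2.9734
L = ρ[1 − (K+1)ρ^K + Kρ^(K+1)] / [(1−ρ)(1−ρ^(K+1))]
Numerator: 2.9734·(1 − 6·232.396913 + 5·690.997421) = 6129.875612
Denominator: (-1.9734)·(-689.997421) = 1361.606586
L = 6129.875612/1361.606586 = 4.5019

Final: 4.5019


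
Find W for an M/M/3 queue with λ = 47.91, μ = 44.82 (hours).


a = 1.0689; ρ = 0.3563; P₀ = 0.338236
Lq = P₀·a^c·ρ/(c!(1−ρ)²) = 0.05921
Wq = Lq/λ = 0.05921/47.91 = 0.001236 hr
W = Wq + 1/μ = 0.001236 + 0.02231 = 0.02355 hr

Final: 0.02355 hr


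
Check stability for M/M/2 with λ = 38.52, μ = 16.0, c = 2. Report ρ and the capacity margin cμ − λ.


Total capacity cμ = 2·16.0 = 32.00/hr
ρ = λ/(cμ) = 38.52/32.00 = 1.2038
Stable ⇔ ρ < 1: NO
Spare capacity = cμ − λ = 32.00 − 38.52 = -6.52/hr

Final: ρ = 1.2038; unstable; margin = -6.52/hr


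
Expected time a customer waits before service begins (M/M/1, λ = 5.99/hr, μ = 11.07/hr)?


ρ = 5.99/11.07 = 0.5411
Wq = ρ/(μ−λ) = 0.5411/(11.07 − 5.99) = 0.5411/5.08 = 0.1065 hr

Final: 0.1065 hr


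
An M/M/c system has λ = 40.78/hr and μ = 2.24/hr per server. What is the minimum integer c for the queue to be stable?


Stability requires cμ > λ ⇔ c > λ/μ.
λ/μ = 40.78/2.24 = 18.2054
Minimum integer c = ⌊18.2054⌋ + 1 = 19
Check: 19·2.24 = 42.56 > 40.78, while 18·2.24 = 40.32 ≤ 40.78

Final: 19 servers


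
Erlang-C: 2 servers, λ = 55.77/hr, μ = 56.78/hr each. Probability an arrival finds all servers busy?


a = λ/μ = 0.9822; ρ = a/2 = 0.4911
P₀ = 0.341286 (from M/M/c formula)
C(c,a) = [a^c/(c!(1−ρ))]·P₀ = [0.96474/(2·0.5089)]·0.341286
= 0.94788·0.341286 = 0.323498

Final: 0.323498


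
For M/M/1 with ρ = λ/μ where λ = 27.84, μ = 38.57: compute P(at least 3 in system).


ρ = 27.84/38.57 = 0.7218
P(N ≥ n) = ρ^n = 0.7218^3 = 0.376061

Final: 0.376061


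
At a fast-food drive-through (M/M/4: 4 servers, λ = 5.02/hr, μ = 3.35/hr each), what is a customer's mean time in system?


a = 1.4985; ρ = 0.3746; P₀ = 0.221334
Lq = P₀·a^c·ρ/(c!(1−ρ)²) = 0.04454
Wq = Lq/λ = 0.04454/5.02 = 0.008873 hr
W = Wq + 1/μ = 0.008873 + 0.29851 = 0.30738 hr

Final: 0.30738 hr


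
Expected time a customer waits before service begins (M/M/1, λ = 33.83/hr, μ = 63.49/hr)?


ρ = 33.83/63.49 = 0.5328
Wq = ρ/(μ−λ) = 0.5328/(63.49 − 33.83) = 0.5328/29.66 = 0.01796 hr

Final: 0.01796 hr


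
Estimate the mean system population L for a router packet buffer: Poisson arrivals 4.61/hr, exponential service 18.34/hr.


ρ = λ/μ = 4.61/18.34 = 0.2514
L = ρ/(1−ρ) = 0.2514/(1 − 0.2514) = 0.2514/0.7486 = 0.3358

Final: 0.3358


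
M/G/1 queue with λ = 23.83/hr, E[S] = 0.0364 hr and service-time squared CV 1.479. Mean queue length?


ρ = λ·E[S] = 23.83·0.0364 = 0.8674
Lq = ρ²(1+C_s²)/(2(1−ρ)) = 0.7524·(1+1.479)/(2·0.1326)
= 0.7524·2.4790/0.2652 = 7.03385

Final: 7.03385


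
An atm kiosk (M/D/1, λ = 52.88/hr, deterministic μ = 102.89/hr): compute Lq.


ρ = 52.88/102.89 = 0.5139
M/D/1: Lq = ρ²/(2(1−ρ)) = 0.2641/(2·0.4861) = 0.27172

Final: 0.27172


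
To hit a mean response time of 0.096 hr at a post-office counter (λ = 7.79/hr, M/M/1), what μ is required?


W = 1/(μ−λ) ⇒ μ − λ = 1/W = 1/0.096 = 10.4167
μ = λ + 1/W = 7.79 + 10.4167 = 18.2067 per hr

Final: 18.2067 /hr


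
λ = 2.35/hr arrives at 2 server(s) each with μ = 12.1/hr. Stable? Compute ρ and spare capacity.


Total capacity cμ = 2·12.1 = 24.20/hr
ρ = λ/(cμ) = 2.35/24.20 = 0.09711
Stable ⇔ ρ < 1: YES
Spare capacity = cμ − λ = 24.20 − 2.35 = 21.85/hr

Final: ρ = 0.09711; stable; margin = 21.85/hr


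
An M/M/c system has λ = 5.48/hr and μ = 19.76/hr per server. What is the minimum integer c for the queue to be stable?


Stability requires cμ > λ ⇔ c > λ/μ.
λ/μ = 5.48/19.76 = 0.2773
Minimum integer c = ⌊0.2773⌋ + 1 = 1
Check: 1·19.76 = 19.76 > 5.48, while 0·19.76 = 0.00 ≤ 5.48

Final: 1 servers


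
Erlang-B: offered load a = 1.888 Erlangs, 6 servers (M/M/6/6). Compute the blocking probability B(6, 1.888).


B(c,a) = (a^c/c!) / Σ_{k=0}^{c} a^k/k!
a^6/6! = 0.062904
Σ terms (k=0..6): 1.00000 + 1.88800 + 1.78227 + 1.12164 + 0.52942 + 0.19991 + 0.06290 = 6.584142
B = 0.062904/6.584142 = 0.009554

Final: 0.009554


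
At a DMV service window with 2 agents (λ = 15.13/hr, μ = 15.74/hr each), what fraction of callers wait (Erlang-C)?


a = λ/μ = 0.9612; ρ = a/2 = 0.4806
P₀ = 0.350783 (from M/M/c formula)
C(c,a) = [a^c/(c!(1−ρ))]·P₀ = [0.92399/(2·0.5194)]·0.350783
= 0.88952·0.350783 = 0.312028

Final: 0.312028


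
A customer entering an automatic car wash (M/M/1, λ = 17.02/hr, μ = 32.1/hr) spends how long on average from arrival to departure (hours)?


W = 1/(μ−λ) = 1/(32.1 − 17.02) = 1/15.08 = 0.06631 hr

Final: 0.06631 hr


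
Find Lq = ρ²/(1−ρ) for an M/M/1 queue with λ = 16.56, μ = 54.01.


ρ = 16.56/54.01 = 0.3066
Lq = ρ²/(1−ρ) = 0.09401/0.6934 = 0.1356

Final: 0.1356


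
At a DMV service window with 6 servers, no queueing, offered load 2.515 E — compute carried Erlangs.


B(6,2.515) = 0.028843 (Erlang-B)
Carried load = a(1 − B) = 2.515·(1 − 0.028843) = 2.515·0.971157 = 2.4425 E

Final: 2.4425 Erlangs


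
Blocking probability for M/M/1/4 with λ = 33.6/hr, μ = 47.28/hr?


ρ = λ/μ = 33.6/47.28 = 0.7107
P_K = (1−ρ)ρ^K/(1−ρ^(K+1)) = (0.2893·0.255063)/(1 − 0.181263)
= 0.073800/0.818737 = 0.090139

Final: 0.090139


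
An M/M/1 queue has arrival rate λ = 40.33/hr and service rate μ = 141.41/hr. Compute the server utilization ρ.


ρ = λ/μ = 40.33/141.41 = 0.2852

Final: 0.2852


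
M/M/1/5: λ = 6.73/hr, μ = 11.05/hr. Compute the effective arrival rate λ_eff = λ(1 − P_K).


ρ = 0.6090; P_K = (1−ρ)ρ^5/(1−ρ^6) = 0.034525
λ_eff = λ(1 − P_K) = 6.73·(1 − 0.034525) = 6.73·0.965475 = 6.4976 /hr

Final: 6.4976 /hr


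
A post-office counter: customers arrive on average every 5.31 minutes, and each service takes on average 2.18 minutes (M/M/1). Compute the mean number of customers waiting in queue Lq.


λ = 60/5.31 = 11.2994 /hr
μ = 60/2.18 = 27.5229 /hr
ρ = λ/μ = 11.2994/27.5229 = 0.4105
Lq = ρ²/(1−ρ) = 0.1685/0.5895 = 0.2859

Final: 0.2859


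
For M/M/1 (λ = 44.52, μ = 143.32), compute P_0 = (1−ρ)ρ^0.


ρ = 44.52/143.32 = 0.3106
P_n = (1−ρ)·ρ^n = (1 − 0.3106)·0.3106^0 = 0.6894·1.000000 = 0.689366

Final: 0.689366


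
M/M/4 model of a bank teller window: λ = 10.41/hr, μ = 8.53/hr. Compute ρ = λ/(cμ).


ρ = λ/(cμ) = 10.41/(4·8.53) = 10.41/34.12 = 0.3051

Final: 0.3051


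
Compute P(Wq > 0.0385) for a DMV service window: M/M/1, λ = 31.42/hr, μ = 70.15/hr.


ρ = 31.42/70.15 = 0.4479
P(Wq > t) = ρ·e^{−(μ−λ)t} = 0.4479·e^{−1.4911}
= 0.4479·0.225124 = 0.100832

Final: 0.100832


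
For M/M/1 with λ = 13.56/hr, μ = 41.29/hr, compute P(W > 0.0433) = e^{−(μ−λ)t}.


W ~ Exponential(μ−λ) for M/M/1.
μ − λ = 41.29 − 13.56 = 27.7300
P(W > t) = e^{−(μ−λ)t} = e^{−1.2007} = 0.300981

Final: 0.300981


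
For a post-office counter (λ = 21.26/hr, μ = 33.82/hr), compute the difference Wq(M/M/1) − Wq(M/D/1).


ρ = 21.26/33.82 = 0.6286
Wq(M/M/1) = ρ/(μ−λ) = 0.6286/12.56 = 0.05005 hr
Wq(M/D/1) = ρ/(2(μ−λ)) = 0.02502 hr
Savings = 0.05005 − 0.02502 = 0.02502 hr

Final: 0.02502 hr


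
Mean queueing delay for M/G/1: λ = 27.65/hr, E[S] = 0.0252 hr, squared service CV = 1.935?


ρ = λ·E[S] = 27.65·0.0252 = 0.6968
E[S²] = E[S]²(1+C_s²) = 0.0252²·(1+1.935) = 0.001864
Wq = λ·E[S²]/(2(1−ρ)) = 27.65·0.001864/(2·0.3032) = 0.08498 hr

Final: 0.08498 hr


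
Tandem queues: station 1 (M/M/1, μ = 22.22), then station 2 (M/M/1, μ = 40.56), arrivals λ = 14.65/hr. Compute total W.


Each node sees arrival rate λ = 14.65/hr (tandem ⇒ throughput preserved).
W₁ = 1/(μ₁−λ) = 1/(22.22−14.65) = 0.13210 hr
W₂ = 1/(μ₂−λ) = 1/(40.56−14.65) = 0.03860 hr
W_total = W₁ + W₂ = 0.13210 + 0.03860 = 0.17070 hr

Final: 0.17070 hr


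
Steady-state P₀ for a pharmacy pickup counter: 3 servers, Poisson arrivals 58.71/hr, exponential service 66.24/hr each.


a = λ/μ = 58.71/66.24 = 0.8863; ρ = a/c = 0.2954
Σ_{k=0}^{2} a^k/k! (terms k=0..2) = 1.00000 + 0.88632 + 0.39278 = 2.27911
Tail: a^3/(3!(1−ρ)) = 0.69627/(6·0.7046) = 0.16470
P₀ = 1/(2.27911 + 0.16470) = 1/2.44381 = 0.409197

Final: 0.409197


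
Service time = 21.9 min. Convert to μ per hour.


μ = 1/(service time) in consistent units.
1 hour = 60 min, so μ = 60/21.9 = 2.7397 per hour

Final: 2.7397 /hr


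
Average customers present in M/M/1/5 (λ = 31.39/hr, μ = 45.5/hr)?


ρ = 31.39/45.5 = 0.6899
L = ρ[1 − (K+1)ρ^K + Kρ^(K+1)] / [(1−ρ)(1−ρ^(K+1))]
Numerator: 0.6899·(1 − 6·0.156279 + 5·0.107815) = 0.414902
Denominator: (0.3101)·(0.892185) = 0.276675
L = 0.414902/0.276675 = 1.4996

Final: 1.4996


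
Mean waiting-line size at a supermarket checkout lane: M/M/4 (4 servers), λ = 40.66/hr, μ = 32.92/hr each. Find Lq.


a = λ/μ = 1.2351; ρ = a/4 = 0.3088
P₀ = 0.289672
Lq = P₀·a^c·ρ / (c!·(1−ρ)²) = 0.289672·2.32718·0.3088/(24·0.47779)
= 0.01815

Final: 0.01815


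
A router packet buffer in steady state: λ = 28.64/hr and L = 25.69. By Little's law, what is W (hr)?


W = L/λ = 25.69/28.64 = 0.8970 hr

Final: 0.8970 hr


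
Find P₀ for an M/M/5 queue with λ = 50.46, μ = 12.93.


a = λ/μ = 50.46/12.93 = 3.9026; ρ = a/c = 0.7805
Σ_{k=0}^{4} a^k/k! (terms k=0..4) = 1.00000 + 3.90255 + 7.61496 + 9.90592 + 9.66459 = 32.08803
Tail: a^5/(5!(1−ρ)) = 905.19804/(120·0.2195) = 34.36754
P₀ = 1/(32.08803 + 34.36754) = 1/66.45557 = 0.015048

Final: 0.015048


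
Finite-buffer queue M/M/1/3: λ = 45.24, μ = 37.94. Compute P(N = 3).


ρ = λ/μ = 45.24/37.94 = 1.1924
P_K = (1−ρ)ρ^K/(1−ρ^(K+1)) = (-0.1924·1.695414)/(1 − 2.021627)
= -0.326213/-1.021627 = 0.319307

Final: 0.319307


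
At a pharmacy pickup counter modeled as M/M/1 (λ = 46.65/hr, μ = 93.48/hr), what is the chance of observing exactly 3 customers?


ρ = 46.65/93.48 = 0.4990
P_n = (1−ρ)·ρ^n = (1 − 0.4990)·0.4990^3 = 0.5010·0.124279 = 0.062259

Final: 0.062259
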